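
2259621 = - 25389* ( - 89) 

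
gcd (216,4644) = 108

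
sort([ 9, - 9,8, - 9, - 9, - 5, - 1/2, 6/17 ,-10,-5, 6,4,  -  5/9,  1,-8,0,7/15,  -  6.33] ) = [-10,-9, - 9, - 9, - 8,-6.33, - 5, - 5, - 5/9,-1/2, 0,  6/17 , 7/15,  1, 4,6, 8,  9]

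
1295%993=302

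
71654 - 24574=47080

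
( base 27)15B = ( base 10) 875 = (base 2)1101101011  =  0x36b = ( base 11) 726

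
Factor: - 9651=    - 3^1*3217^1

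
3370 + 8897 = 12267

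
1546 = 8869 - 7323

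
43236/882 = 2402/49 =49.02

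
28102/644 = 43 + 205/322=   43.64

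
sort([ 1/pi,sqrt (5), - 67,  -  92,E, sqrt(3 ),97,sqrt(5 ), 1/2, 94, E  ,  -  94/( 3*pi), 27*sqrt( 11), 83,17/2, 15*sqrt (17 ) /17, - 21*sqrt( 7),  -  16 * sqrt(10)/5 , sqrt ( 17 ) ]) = [  -  92, - 67 , - 21*sqrt (7), - 16*sqrt (10 )/5, - 94/(3*pi ), 1/pi,1/2, sqrt( 3 ), sqrt( 5 ),  sqrt(5), E, E , 15*sqrt(17)/17, sqrt(17 ),17/2, 83,  27*sqrt ( 11), 94, 97]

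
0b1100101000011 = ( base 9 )8775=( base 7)24566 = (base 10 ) 6467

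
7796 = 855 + 6941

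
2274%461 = 430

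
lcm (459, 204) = 1836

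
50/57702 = 25/28851 =0.00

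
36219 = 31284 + 4935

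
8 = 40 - 32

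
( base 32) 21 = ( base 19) 38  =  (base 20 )35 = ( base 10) 65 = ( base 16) 41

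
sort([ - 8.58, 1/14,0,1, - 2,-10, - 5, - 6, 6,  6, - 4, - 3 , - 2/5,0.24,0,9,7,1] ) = [ - 10,-8.58, - 6, - 5,  -  4,-3, - 2, - 2/5,0,0,1/14, 0.24, 1,1,6, 6 , 7 , 9]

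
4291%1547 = 1197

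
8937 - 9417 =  - 480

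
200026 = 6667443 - 6467417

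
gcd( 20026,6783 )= 323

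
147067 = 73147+73920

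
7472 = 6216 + 1256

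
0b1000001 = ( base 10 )65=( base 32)21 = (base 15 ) 45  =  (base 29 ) 27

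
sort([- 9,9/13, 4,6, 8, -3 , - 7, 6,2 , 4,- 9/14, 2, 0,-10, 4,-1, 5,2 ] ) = [ - 10, - 9, - 7,  -  3,- 1,- 9/14,  0, 9/13,2 , 2,2, 4 , 4,4,5, 6, 6 , 8 ] 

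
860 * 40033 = 34428380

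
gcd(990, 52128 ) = 18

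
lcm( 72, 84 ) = 504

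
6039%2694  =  651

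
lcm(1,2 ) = 2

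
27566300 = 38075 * 724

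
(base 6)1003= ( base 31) 72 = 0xDB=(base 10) 219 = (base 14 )119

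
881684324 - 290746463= 590937861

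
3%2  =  1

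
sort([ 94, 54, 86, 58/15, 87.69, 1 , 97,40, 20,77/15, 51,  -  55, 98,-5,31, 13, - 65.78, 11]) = [ - 65.78, - 55, - 5, 1, 58/15 , 77/15, 11, 13,20,31, 40, 51, 54,86, 87.69,94,97 , 98]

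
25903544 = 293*88408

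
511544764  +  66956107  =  578500871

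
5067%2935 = 2132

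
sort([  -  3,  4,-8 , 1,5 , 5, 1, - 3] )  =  [ - 8, - 3, - 3,1,1, 4, 5,5]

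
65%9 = 2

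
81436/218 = 40718/109 = 373.56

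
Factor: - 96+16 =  -2^4*5^1 = - 80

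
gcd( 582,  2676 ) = 6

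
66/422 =33/211 = 0.16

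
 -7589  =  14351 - 21940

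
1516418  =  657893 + 858525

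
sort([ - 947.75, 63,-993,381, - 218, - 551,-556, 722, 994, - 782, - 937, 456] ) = [- 993,-947.75, - 937, - 782,-556,-551,  -  218,63, 381,456 , 722, 994 ]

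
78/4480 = 39/2240 = 0.02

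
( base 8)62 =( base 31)1j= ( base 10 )50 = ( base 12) 42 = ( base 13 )3b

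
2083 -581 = 1502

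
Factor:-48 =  - 2^4*3^1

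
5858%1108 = 318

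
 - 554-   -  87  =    -  467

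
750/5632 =375/2816 = 0.13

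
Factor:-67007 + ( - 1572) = - 68579=- 7^1*97^1 * 101^1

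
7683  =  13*591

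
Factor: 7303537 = 739^1*9883^1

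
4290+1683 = 5973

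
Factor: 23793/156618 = 103/678 = 2^( -1) * 3^( - 1 )*103^1*113^( - 1 )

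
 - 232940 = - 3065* 76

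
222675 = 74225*3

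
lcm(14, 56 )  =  56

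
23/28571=23/28571 = 0.00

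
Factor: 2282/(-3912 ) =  - 7/12 =- 2^( - 2)*3^( - 1)*7^1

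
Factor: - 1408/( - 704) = 2^1 =2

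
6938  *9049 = 62781962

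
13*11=143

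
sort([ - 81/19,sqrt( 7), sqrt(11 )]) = [ - 81/19, sqrt( 7),sqrt (11)]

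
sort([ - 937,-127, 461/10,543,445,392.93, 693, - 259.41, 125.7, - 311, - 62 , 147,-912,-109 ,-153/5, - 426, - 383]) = [ - 937 , -912,  -  426, - 383,-311, - 259.41,-127 ,-109, - 62, - 153/5, 461/10, 125.7, 147, 392.93, 445, 543, 693]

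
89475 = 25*3579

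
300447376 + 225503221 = 525950597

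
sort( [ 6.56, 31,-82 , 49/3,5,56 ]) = [ - 82, 5,  6.56,  49/3,31,56]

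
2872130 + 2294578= 5166708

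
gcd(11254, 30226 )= 34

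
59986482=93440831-33454349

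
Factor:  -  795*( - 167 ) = 132765 = 3^1*5^1*53^1 *167^1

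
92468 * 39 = 3606252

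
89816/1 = 89816 = 89816.00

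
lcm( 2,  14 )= 14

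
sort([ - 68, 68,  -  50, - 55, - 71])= [ - 71, - 68, - 55, - 50,  68] 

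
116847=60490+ 56357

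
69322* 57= 3951354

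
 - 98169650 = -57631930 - 40537720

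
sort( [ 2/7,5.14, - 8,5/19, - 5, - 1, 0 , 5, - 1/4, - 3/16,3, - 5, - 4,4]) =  [ - 8, - 5, - 5, - 4, - 1, - 1/4, - 3/16, 0, 5/19, 2/7,  3, 4 , 5,5.14 ] 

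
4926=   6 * 821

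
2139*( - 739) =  - 1580721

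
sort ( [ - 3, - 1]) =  [ - 3, - 1]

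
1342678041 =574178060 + 768499981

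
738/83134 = 369/41567 = 0.01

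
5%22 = 5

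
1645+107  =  1752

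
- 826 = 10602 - 11428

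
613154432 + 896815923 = 1509970355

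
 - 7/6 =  - 7/6 = - 1.17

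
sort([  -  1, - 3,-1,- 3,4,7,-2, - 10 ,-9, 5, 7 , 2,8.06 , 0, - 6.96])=[ - 10, - 9, - 6.96, - 3, - 3 , - 2, - 1, - 1, 0,  2,4,5,7,7,8.06] 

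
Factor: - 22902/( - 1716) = 347/26 = 2^ ( - 1 )*13^( - 1)*347^1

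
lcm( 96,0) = 0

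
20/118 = 10/59 = 0.17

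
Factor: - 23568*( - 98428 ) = 2^6*3^1*11^1*491^1*2237^1 = 2319751104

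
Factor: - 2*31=  -  2^1 * 31^1 =-  62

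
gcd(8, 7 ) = 1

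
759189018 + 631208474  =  1390397492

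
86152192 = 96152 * 896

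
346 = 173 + 173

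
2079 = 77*27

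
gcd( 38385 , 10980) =45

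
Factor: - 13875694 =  - 2^1*7^1*73^1 * 13577^1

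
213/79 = 2 + 55/79 = 2.70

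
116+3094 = 3210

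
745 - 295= 450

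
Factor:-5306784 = -2^5*3^1* 7^1*53^1 * 149^1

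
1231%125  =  106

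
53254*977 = 52029158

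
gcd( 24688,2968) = 8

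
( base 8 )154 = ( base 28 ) 3o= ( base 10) 108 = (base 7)213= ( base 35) 33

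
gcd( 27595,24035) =5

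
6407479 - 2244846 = 4162633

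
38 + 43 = 81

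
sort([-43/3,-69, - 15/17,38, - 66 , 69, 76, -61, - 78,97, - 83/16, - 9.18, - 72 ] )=[ - 78, - 72 , - 69, - 66, - 61 , - 43/3, - 9.18 , - 83/16, - 15/17, 38,  69, 76, 97]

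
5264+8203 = 13467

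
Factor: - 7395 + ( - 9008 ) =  - 16403 = -  47^1*349^1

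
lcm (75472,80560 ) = 7169840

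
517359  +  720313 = 1237672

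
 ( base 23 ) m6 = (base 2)1000000000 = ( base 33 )fh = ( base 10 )512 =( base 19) 17i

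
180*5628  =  1013040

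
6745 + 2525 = 9270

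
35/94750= 7/18950= 0.00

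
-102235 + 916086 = 813851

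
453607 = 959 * 473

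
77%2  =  1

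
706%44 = 2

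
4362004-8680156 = -4318152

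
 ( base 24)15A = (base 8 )1302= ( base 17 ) 279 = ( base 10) 706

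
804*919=738876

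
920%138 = 92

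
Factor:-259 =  - 7^1*37^1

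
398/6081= 398/6081 =0.07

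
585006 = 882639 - 297633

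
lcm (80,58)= 2320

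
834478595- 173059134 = 661419461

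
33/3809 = 33/3809 = 0.01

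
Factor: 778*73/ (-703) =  - 56794/703 = - 2^1*19^( - 1 )*37^( - 1)*73^1 * 389^1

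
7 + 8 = 15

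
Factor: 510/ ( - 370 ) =-51/37 = -3^1*17^1 * 37^ ( - 1)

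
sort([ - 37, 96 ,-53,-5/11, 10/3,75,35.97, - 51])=[ - 53,-51, - 37, - 5/11 , 10/3 , 35.97, 75 , 96 ] 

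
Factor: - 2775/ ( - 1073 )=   3^1*5^2*29^( - 1) = 75/29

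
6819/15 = 454 +3/5 =454.60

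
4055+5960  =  10015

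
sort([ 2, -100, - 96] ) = [-100, - 96,2]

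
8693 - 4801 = 3892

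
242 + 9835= 10077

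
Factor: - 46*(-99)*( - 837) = - 3811698 = - 2^1*3^5*11^1 * 23^1 * 31^1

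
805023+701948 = 1506971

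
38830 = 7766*5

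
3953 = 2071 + 1882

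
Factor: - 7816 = -2^3*977^1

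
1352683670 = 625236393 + 727447277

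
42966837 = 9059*4743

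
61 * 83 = 5063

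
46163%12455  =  8798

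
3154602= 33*95594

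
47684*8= 381472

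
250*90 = 22500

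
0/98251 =0 = 0.00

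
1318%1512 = 1318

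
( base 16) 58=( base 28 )34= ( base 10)88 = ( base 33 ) 2M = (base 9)107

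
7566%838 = 24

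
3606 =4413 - 807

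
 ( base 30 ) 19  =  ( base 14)2B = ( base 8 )47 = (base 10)39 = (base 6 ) 103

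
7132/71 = 100+ 32/71 = 100.45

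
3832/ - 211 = - 3832/211 =- 18.16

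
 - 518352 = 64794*( - 8) 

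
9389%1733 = 724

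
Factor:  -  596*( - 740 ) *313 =2^4*5^1*37^1*149^1 * 313^1=138045520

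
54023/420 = 128 + 263/420 = 128.63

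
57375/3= 19125 = 19125.00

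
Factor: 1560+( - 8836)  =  -7276 = - 2^2*17^1*107^1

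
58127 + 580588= 638715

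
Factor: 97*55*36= 192060 = 2^2*3^2  *  5^1*11^1*97^1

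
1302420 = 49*26580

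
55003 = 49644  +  5359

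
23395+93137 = 116532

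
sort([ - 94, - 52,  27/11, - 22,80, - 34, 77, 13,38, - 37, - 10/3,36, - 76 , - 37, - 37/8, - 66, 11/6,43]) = [-94, - 76, - 66, - 52, - 37, - 37, - 34, - 22, - 37/8, - 10/3, 11/6,27/11,13, 36,38,43, 77, 80]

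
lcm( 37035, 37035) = 37035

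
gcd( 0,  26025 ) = 26025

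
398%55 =13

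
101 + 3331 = 3432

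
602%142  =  34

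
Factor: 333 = 3^2*37^1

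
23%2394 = 23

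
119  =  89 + 30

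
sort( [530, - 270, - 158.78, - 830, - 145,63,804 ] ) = [-830,-270, - 158.78 ,-145,63,530 , 804] 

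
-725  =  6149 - 6874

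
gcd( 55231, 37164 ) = 1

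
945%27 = 0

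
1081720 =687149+394571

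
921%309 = 303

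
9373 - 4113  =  5260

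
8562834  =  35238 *243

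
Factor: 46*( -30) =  - 2^2*3^1*5^1*23^1 = - 1380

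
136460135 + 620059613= 756519748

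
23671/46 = 514 + 27/46 = 514.59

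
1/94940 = 1/94940 = 0.00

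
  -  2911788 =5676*( - 513)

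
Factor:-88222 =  - 2^1*44111^1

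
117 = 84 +33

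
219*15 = 3285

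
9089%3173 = 2743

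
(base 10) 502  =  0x1F6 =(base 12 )35a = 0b111110110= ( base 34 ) EQ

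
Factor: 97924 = 2^2 * 24481^1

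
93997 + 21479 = 115476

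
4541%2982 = 1559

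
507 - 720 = -213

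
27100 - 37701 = -10601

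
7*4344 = 30408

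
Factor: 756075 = 3^1*5^2*17^1*593^1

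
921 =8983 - 8062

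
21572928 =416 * 51858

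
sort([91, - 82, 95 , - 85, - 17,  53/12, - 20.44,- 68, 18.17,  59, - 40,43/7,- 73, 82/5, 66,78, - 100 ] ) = [ - 100,-85, - 82, - 73, - 68,-40, - 20.44,-17,  53/12, 43/7,  82/5, 18.17,59,66,  78, 91, 95 ] 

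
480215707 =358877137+121338570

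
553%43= 37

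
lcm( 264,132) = 264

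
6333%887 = 124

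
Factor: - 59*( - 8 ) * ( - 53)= - 25016 = -  2^3*53^1*59^1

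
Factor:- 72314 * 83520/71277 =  - 2^7*3^1*5^1  *11^1*19^1*23^( - 1) * 29^1 *173^1*1033^( - 1 ) = -2013221760/23759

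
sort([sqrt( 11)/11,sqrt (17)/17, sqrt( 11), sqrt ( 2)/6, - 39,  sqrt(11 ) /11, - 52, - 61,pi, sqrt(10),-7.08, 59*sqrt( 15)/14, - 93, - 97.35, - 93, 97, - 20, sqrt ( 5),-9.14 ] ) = [ - 97.35, -93, - 93, - 61, - 52, - 39, - 20 , - 9.14, - 7.08, sqrt( 2)/6,  sqrt(17)/17,  sqrt(11) /11, sqrt ( 11) /11,sqrt( 5), pi,  sqrt(10) , sqrt( 11),59*sqrt( 15) /14, 97]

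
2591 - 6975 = -4384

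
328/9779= 328/9779 =0.03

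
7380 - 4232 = 3148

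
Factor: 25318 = 2^1*12659^1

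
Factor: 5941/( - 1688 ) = - 2^ (-3)*13^1*211^(  -  1 )*457^1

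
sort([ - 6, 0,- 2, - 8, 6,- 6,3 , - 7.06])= [ - 8, - 7.06, - 6, - 6,- 2,0, 3, 6]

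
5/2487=5/2487 = 0.00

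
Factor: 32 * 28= 896 = 2^7*7^1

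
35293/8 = 4411 + 5/8 = 4411.62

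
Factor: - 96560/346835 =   -  2^4*17^1*977^( - 1 ) = - 272/977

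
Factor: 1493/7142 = 2^(-1 )*1493^1*3571^( -1)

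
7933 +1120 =9053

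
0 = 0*36539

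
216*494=106704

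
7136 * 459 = 3275424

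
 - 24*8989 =  -  215736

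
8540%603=98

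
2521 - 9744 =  - 7223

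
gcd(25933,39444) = 1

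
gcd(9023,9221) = 1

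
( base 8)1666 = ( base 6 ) 4222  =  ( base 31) UK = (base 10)950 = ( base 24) 1fe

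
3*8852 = 26556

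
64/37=64/37 = 1.73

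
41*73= 2993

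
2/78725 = 2/78725 =0.00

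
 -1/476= - 1 + 475/476 = - 0.00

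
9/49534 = 9/49534=0.00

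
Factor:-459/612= - 3/4 = -2^(-2 )*3^1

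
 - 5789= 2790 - 8579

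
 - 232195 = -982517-- 750322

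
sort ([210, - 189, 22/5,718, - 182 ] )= [ - 189, - 182,22/5, 210, 718] 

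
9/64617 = 3/21539 = 0.00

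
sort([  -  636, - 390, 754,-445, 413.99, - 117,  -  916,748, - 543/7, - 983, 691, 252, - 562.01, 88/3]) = [ - 983, - 916, - 636,  -  562.01,  -  445,  -  390, - 117, - 543/7, 88/3,252, 413.99, 691,748, 754]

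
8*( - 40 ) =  - 320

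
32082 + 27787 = 59869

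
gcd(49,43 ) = 1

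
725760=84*8640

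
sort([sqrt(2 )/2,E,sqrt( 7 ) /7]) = [sqrt(7 ) /7,sqrt (2) /2,E]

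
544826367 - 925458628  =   - 380632261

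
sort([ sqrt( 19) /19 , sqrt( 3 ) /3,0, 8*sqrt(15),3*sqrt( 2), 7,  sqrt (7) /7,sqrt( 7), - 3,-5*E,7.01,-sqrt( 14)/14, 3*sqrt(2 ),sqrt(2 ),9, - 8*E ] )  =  [ - 8* E, - 5*E, -3,-sqrt(14)/14,0,sqrt( 19 )/19,sqrt( 7 ) /7,sqrt( 3)/3,sqrt( 2), sqrt ( 7),3 * sqrt( 2), 3 * sqrt( 2), 7,7.01,9,8  *  sqrt(15 ) ] 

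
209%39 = 14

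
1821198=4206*433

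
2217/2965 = 2217/2965 = 0.75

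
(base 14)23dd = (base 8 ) 14177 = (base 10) 6271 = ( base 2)1100001111111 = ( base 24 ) al7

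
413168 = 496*833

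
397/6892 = 397/6892  =  0.06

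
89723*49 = 4396427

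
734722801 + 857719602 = 1592442403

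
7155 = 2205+4950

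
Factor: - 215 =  - 5^1*43^1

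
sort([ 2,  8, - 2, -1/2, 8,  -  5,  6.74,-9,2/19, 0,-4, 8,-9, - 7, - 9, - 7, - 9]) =[ -9,-9,-9,-9,-7,-7,  -  5 , - 4,-2,- 1/2,0, 2/19, 2, 6.74 , 8, 8, 8]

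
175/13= 175/13 =13.46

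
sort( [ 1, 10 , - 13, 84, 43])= [ - 13,1,10, 43,84] 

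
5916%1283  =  784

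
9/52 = 9/52 = 0.17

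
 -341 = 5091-5432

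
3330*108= 359640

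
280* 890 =249200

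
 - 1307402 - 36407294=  - 37714696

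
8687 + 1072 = 9759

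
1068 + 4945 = 6013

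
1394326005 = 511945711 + 882380294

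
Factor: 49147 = 7^2 * 17^1 *59^1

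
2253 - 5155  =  -2902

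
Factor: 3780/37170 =2^1*3^1*59^( - 1)  =  6/59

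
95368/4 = 23842 = 23842.00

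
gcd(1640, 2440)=40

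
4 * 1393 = 5572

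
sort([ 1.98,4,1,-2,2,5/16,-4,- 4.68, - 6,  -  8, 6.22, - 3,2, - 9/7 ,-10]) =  [ - 10, - 8, - 6,-4.68, - 4, - 3,-2, - 9/7,5/16,1,1.98, 2, 2, 4,6.22 ]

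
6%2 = 0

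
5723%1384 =187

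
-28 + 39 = 11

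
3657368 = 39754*92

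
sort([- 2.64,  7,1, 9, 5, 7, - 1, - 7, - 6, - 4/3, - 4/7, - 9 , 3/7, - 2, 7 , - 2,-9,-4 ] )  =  [ - 9, -9 , - 7, - 6,-4, - 2.64, - 2, - 2 ,  -  4/3, - 1, - 4/7, 3/7,1,5,  7 , 7, 7, 9]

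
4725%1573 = 6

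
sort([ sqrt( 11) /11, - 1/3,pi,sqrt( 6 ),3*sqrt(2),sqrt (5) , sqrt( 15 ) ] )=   [ - 1/3, sqrt( 11)/11,sqrt( 5),sqrt( 6 ), pi,sqrt(15), 3 * sqrt( 2 ) ]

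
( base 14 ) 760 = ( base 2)10110110000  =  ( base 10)1456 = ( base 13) 880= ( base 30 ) 1ig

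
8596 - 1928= 6668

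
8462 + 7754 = 16216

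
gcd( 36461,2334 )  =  1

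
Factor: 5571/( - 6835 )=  - 3^2*5^( - 1)*619^1*1367^( - 1)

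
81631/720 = 113 + 271/720 = 113.38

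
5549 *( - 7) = -38843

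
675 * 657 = 443475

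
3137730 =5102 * 615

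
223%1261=223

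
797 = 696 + 101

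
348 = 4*87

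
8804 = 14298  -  5494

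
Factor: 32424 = 2^3*3^1*7^1*193^1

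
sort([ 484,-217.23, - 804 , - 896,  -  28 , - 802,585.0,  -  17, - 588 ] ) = [ - 896, - 804, - 802, - 588, - 217.23, - 28, - 17 , 484, 585.0] 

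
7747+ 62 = 7809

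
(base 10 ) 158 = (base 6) 422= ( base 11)134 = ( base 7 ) 314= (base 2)10011110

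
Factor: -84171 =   -  3^1*28057^1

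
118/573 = 118/573 = 0.21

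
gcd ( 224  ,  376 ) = 8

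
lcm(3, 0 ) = 0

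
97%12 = 1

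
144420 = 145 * 996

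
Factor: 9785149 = 11^2*17^1*67^1*71^1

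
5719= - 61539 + 67258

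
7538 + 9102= 16640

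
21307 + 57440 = 78747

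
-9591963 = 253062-9845025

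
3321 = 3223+98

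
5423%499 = 433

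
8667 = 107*81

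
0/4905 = 0 = 0.00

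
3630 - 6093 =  - 2463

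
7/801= 7/801 = 0.01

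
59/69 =59/69 = 0.86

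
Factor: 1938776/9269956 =2^1* 7^1 * 89^1*389^1*419^ ( - 1 )*5531^( - 1 ) = 484694/2317489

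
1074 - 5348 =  - 4274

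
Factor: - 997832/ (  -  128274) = 2^2 * 3^(  -  1 )*11^1*17^1 * 23^1 * 29^1*21379^(-1) = 498916/64137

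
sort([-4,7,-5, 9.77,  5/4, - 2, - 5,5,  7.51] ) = [ - 5, - 5, - 4, - 2, 5/4, 5,  7,7.51, 9.77 ]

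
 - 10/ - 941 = 10/941 = 0.01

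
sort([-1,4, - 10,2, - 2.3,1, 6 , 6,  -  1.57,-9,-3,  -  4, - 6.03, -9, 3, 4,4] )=[- 10,-9, - 9, -6.03,  -  4,-3, - 2.3 , -1.57, - 1 , 1, 2, 3, 4, 4, 4, 6 , 6 ]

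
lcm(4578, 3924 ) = 27468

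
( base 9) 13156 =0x22b0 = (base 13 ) 4071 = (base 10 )8880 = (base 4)2022300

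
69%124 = 69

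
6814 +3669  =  10483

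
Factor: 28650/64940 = 2^( - 1)*3^1*5^1 * 17^( - 1 ) = 15/34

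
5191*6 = 31146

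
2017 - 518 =1499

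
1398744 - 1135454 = 263290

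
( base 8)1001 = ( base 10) 513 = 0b1000000001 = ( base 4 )20001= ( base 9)630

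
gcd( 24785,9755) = 5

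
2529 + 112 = 2641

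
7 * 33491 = 234437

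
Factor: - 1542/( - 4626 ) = 3^( - 1) = 1/3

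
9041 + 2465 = 11506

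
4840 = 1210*4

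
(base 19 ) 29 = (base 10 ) 47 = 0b101111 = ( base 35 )1c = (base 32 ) 1f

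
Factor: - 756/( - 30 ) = 126/5 = 2^1*3^2 * 5^ ( - 1)*7^1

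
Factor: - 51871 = - 51871^1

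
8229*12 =98748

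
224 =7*32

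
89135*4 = 356540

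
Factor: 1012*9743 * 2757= 27183788412=2^2*3^1*11^1*23^1*919^1 * 9743^1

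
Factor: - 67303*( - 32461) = 11^1*13^1*17^1*37^1*107^1*227^1 = 2184722683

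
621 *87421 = 54288441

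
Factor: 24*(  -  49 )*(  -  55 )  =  2^3 * 3^1*5^1 * 7^2 * 11^1 = 64680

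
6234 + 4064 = 10298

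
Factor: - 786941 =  - 786941^1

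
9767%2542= 2141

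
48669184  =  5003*9728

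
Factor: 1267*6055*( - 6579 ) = -3^2 * 5^1*7^2*17^1*43^1 * 173^1*181^1  =  - 50472015615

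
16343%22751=16343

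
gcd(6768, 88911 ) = 9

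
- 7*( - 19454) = 136178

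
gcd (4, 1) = 1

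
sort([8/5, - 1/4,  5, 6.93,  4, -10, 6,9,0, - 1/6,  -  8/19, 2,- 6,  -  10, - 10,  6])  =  [ - 10,-10 , - 10,  -  6,-8/19, -1/4, -1/6,0 , 8/5,2 , 4,5,6,  6,  6.93,  9 ]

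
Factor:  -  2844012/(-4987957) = 2^2 * 3^1*13^( - 1 )* 43^(-1)*347^1 * 683^1 * 8923^( - 1)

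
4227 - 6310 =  -2083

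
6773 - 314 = 6459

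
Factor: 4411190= 2^1 * 5^1*7^1*29^1*41^1*53^1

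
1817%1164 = 653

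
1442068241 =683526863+758541378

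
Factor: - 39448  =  -2^3*4931^1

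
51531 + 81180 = 132711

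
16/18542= 8/9271 =0.00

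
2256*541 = 1220496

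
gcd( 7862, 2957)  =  1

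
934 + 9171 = 10105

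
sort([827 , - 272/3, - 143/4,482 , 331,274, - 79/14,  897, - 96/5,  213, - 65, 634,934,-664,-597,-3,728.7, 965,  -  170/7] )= [ -664 , - 597 ,-272/3, - 65, - 143/4, - 170/7,-96/5,  -  79/14,- 3,213, 274,  331,482 , 634, 728.7,827,897,934, 965]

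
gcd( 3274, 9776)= 2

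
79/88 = 79/88  =  0.90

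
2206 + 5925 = 8131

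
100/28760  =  5/1438 =0.00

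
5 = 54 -49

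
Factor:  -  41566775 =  - 5^2*19^1*87509^1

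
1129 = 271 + 858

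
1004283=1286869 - 282586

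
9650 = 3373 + 6277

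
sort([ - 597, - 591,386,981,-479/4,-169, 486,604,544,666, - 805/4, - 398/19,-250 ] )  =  [ - 597, - 591, - 250, - 805/4,  -  169, - 479/4, - 398/19, 386, 486,544, 604, 666, 981] 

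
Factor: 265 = 5^1 * 53^1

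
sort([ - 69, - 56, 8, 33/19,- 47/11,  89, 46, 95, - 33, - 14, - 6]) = [ - 69, - 56, - 33,-14, - 6, - 47/11, 33/19 , 8, 46, 89, 95] 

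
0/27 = 0 = 0.00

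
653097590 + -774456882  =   - 121359292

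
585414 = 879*666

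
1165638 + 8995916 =10161554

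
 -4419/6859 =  - 1 + 2440/6859 = - 0.64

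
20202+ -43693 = -23491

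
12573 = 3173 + 9400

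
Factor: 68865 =3^1*5^1 * 4591^1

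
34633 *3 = 103899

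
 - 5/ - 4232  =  5/4232 = 0.00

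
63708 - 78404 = - 14696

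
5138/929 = 5 + 493/929=5.53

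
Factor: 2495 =5^1 * 499^1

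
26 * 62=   1612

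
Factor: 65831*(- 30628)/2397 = -2016271868/2397 = - 2^2*3^(  -  1 )*13^1*17^(- 1 )*19^1*31^1*47^( - 1)*65831^1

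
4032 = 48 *84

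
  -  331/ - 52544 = 331/52544 = 0.01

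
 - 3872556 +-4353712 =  - 8226268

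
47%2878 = 47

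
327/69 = 109/23 = 4.74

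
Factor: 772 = 2^2*193^1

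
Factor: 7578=2^1*3^2 * 421^1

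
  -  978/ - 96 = 163/16 = 10.19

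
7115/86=82 + 63/86 = 82.73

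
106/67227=106/67227 = 0.00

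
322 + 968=1290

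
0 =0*663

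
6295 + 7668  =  13963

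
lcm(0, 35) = 0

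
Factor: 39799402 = 2^1*431^1*46171^1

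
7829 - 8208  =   - 379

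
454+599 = 1053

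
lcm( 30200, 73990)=1479800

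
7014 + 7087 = 14101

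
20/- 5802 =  - 1 + 2891/2901 = - 0.00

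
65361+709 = 66070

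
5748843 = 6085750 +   -  336907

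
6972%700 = 672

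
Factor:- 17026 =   -  2^1 * 8513^1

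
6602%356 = 194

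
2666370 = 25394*105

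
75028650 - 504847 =74523803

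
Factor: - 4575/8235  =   - 3^( - 2)*5^1 = -5/9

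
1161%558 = 45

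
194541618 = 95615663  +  98925955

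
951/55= 951/55  =  17.29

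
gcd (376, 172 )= 4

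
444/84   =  5 + 2/7= 5.29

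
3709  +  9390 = 13099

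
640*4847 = 3102080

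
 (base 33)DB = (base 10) 440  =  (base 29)f5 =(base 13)27B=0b110111000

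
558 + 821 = 1379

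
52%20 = 12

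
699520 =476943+222577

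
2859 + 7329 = 10188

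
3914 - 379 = 3535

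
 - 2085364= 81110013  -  83195377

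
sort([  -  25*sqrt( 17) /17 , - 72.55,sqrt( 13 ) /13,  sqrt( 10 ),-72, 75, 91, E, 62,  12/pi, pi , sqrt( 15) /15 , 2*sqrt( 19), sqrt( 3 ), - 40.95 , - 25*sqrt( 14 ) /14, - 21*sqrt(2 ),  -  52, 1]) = [ - 72.55, - 72 , - 52,-40.95, - 21*sqrt( 2),-25*sqrt( 14)/14,-25*sqrt(  17)/17,sqrt( 15 ) /15, sqrt(13 ) /13,1, sqrt( 3), E,pi, sqrt( 10 ),12/pi, 2*sqrt(19), 62,75,  91] 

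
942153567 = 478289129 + 463864438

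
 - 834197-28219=-862416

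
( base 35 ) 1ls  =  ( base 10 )1988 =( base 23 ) 3HA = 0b11111000100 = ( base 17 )6eg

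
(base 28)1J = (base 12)3b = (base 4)233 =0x2F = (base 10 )47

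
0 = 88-88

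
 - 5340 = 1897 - 7237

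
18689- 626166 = - 607477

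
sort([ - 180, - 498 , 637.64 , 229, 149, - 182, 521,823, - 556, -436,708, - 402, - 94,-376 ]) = [ -556, - 498, -436,  -  402,  -  376, - 182, - 180, - 94 , 149,229, 521,637.64,708,823 ]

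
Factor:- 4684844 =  - 2^2 * 31^1*37781^1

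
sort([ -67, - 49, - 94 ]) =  [ - 94, - 67, - 49] 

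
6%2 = 0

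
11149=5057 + 6092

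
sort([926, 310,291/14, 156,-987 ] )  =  [ - 987, 291/14, 156,310,  926 ] 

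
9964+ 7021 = 16985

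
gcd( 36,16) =4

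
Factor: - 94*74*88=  - 2^5 * 11^1*37^1*47^1 = -612128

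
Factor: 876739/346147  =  89^1 * 9851^1*346147^ ( -1) 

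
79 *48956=3867524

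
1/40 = 1/40 = 0.03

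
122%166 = 122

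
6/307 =6/307 = 0.02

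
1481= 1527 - 46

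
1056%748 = 308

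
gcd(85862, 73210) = 2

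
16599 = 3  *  5533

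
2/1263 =2/1263 = 0.00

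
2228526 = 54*41269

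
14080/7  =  14080/7 = 2011.43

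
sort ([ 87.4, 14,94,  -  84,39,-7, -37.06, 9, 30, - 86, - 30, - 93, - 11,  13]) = [ - 93,-86,-84, - 37.06, - 30, - 11,-7,9,13,14,30,39,  87.4, 94 ]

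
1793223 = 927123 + 866100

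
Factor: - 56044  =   - 2^2*14011^1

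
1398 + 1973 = 3371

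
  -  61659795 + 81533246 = 19873451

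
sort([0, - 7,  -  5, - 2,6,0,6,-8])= [ - 8,-7, - 5, - 2,0,0,6,6 ]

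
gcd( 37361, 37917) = 1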